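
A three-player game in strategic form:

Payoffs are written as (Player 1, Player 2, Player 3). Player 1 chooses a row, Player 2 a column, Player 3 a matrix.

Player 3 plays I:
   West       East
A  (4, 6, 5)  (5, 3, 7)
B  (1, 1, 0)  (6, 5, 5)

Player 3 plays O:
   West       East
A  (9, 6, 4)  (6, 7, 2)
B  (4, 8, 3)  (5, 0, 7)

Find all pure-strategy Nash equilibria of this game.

Player 1 against (West, I): payoffs 4, 1 → best response A.
Player 1 against (West, O): payoffs 9, 4 → best response A.
Player 1 against (East, I): payoffs 5, 6 → best response B.
Player 1 against (East, O): payoffs 6, 5 → best response A.
Player 2 against (A, I): payoffs 6, 3 → best response West.
Player 2 against (A, O): payoffs 6, 7 → best response East.
Player 2 against (B, I): payoffs 1, 5 → best response East.
Player 2 against (B, O): payoffs 8, 0 → best response West.
Player 3 against (A, West): payoffs 5, 4 → best response I.
Player 3 against (A, East): payoffs 7, 2 → best response I.
Player 3 against (B, West): payoffs 0, 3 → best response O.
Player 3 against (B, East): payoffs 5, 7 → best response O.
Mutual best responses: (A, West, I).

The unique pure-strategy Nash equilibrium is (A, West, I).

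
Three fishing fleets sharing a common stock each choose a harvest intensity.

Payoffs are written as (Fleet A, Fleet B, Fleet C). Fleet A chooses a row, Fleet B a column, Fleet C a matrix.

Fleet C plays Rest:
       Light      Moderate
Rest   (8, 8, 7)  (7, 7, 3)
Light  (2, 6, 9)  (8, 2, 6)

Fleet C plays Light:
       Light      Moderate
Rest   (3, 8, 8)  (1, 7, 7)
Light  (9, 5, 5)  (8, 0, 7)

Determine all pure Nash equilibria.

For each player, find the best response to each opponent profile; mutual best responses are the pure NE.
Fleet A against (Light, Rest): payoffs 8, 2 → best response Rest.
Fleet A against (Light, Light): payoffs 3, 9 → best response Light.
Fleet A against (Moderate, Rest): payoffs 7, 8 → best response Light.
Fleet A against (Moderate, Light): payoffs 1, 8 → best response Light.
Fleet B against (Rest, Rest): payoffs 8, 7 → best response Light.
Fleet B against (Rest, Light): payoffs 8, 7 → best response Light.
Fleet B against (Light, Rest): payoffs 6, 2 → best response Light.
Fleet B against (Light, Light): payoffs 5, 0 → best response Light.
Fleet C against (Rest, Light): payoffs 7, 8 → best response Light.
Fleet C against (Rest, Moderate): payoffs 3, 7 → best response Light.
Fleet C against (Light, Light): payoffs 9, 5 → best response Rest.
Fleet C against (Light, Moderate): payoffs 6, 7 → best response Light.
No profile is a mutual best response for all players.

This game has no pure Nash equilibrium.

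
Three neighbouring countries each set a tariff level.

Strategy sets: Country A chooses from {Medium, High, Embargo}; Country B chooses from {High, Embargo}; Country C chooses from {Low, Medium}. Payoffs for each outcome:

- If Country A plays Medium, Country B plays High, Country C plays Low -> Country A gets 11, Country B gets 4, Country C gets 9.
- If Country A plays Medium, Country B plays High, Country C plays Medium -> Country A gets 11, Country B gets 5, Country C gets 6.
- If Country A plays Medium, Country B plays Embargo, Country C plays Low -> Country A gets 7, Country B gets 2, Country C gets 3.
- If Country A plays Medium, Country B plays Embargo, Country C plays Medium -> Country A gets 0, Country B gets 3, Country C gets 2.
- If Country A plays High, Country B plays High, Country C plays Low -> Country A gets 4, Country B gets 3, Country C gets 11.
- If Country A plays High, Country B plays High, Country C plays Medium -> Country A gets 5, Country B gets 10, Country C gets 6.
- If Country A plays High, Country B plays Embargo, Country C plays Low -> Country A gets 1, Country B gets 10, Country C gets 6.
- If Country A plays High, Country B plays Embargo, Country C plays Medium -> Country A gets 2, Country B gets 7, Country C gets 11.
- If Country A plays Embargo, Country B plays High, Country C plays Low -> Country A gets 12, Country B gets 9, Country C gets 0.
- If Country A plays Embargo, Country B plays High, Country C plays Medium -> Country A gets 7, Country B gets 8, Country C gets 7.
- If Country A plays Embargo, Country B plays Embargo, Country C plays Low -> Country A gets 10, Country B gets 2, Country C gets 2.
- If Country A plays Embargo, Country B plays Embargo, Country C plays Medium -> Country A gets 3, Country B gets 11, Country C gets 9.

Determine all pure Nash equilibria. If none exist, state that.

Country A against (High, Low): payoffs 11, 4, 12 → best response Embargo.
Country A against (High, Medium): payoffs 11, 5, 7 → best response Medium.
Country A against (Embargo, Low): payoffs 7, 1, 10 → best response Embargo.
Country A against (Embargo, Medium): payoffs 0, 2, 3 → best response Embargo.
Country B against (Medium, Low): payoffs 4, 2 → best response High.
Country B against (Medium, Medium): payoffs 5, 3 → best response High.
Country B against (High, Low): payoffs 3, 10 → best response Embargo.
Country B against (High, Medium): payoffs 10, 7 → best response High.
Country B against (Embargo, Low): payoffs 9, 2 → best response High.
Country B against (Embargo, Medium): payoffs 8, 11 → best response Embargo.
Country C against (Medium, High): payoffs 9, 6 → best response Low.
Country C against (Medium, Embargo): payoffs 3, 2 → best response Low.
Country C against (High, High): payoffs 11, 6 → best response Low.
Country C against (High, Embargo): payoffs 6, 11 → best response Medium.
Country C against (Embargo, High): payoffs 0, 7 → best response Medium.
Country C against (Embargo, Embargo): payoffs 2, 9 → best response Medium.
Mutual best responses: (Embargo, Embargo, Medium).

(Embargo, Embargo, Medium)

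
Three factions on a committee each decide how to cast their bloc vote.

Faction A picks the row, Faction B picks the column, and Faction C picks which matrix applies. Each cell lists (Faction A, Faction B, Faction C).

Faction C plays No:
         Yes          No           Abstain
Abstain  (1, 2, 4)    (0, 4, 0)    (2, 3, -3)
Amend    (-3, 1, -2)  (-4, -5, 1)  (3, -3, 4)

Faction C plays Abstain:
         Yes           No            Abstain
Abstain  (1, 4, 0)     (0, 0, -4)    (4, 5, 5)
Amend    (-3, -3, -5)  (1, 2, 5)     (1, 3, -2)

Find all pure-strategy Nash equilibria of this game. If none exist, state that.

(Abstain, No, No) and (Abstain, Abstain, Abstain)

Faction A against (Yes, No): payoffs 1, -3 → best response Abstain.
Faction A against (Yes, Abstain): payoffs 1, -3 → best response Abstain.
Faction A against (No, No): payoffs 0, -4 → best response Abstain.
Faction A against (No, Abstain): payoffs 0, 1 → best response Amend.
Faction A against (Abstain, No): payoffs 2, 3 → best response Amend.
Faction A against (Abstain, Abstain): payoffs 4, 1 → best response Abstain.
Faction B against (Abstain, No): payoffs 2, 4, 3 → best response No.
Faction B against (Abstain, Abstain): payoffs 4, 0, 5 → best response Abstain.
Faction B against (Amend, No): payoffs 1, -5, -3 → best response Yes.
Faction B against (Amend, Abstain): payoffs -3, 2, 3 → best response Abstain.
Faction C against (Abstain, Yes): payoffs 4, 0 → best response No.
Faction C against (Abstain, No): payoffs 0, -4 → best response No.
Faction C against (Abstain, Abstain): payoffs -3, 5 → best response Abstain.
Faction C against (Amend, Yes): payoffs -2, -5 → best response No.
Faction C against (Amend, No): payoffs 1, 5 → best response Abstain.
Faction C against (Amend, Abstain): payoffs 4, -2 → best response No.
Mutual best responses: (Abstain, No, No); (Abstain, Abstain, Abstain).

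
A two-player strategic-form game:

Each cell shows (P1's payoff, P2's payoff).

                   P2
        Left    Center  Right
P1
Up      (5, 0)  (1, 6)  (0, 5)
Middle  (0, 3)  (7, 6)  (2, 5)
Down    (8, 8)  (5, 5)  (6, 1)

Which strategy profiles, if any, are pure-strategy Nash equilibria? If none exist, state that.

Pure-strategy Nash equilibria: (Middle, Center); (Down, Left)

P1 against Left: payoffs 5, 0, 8 → best response Down.
P1 against Center: payoffs 1, 7, 5 → best response Middle.
P1 against Right: payoffs 0, 2, 6 → best response Down.
P2 against Up: payoffs 0, 6, 5 → best response Center.
P2 against Middle: payoffs 3, 6, 5 → best response Center.
P2 against Down: payoffs 8, 5, 1 → best response Left.
Mutual best responses: (Middle, Center); (Down, Left).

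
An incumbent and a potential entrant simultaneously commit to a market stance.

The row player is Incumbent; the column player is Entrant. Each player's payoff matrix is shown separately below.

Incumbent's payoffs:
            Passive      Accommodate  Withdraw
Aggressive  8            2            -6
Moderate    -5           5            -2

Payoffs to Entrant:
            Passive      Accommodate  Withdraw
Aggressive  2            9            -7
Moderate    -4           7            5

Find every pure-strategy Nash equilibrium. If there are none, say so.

The unique pure-strategy Nash equilibrium is (Moderate, Accommodate).

(Aggressive, Passive): Entrant can switch to Accommodate (2 → 9). Not NE.
(Aggressive, Accommodate): Incumbent can switch to Moderate (2 → 5). Not NE.
(Aggressive, Withdraw): Incumbent can switch to Moderate (-6 → -2). Not NE.
(Moderate, Passive): Incumbent can switch to Aggressive (-5 → 8). Not NE.
(Moderate, Accommodate): Incumbent gets 5, best alternative 2; Entrant gets 7, best alternative 5. No profitable deviation — NE.
(Moderate, Withdraw): Entrant can switch to Accommodate (5 → 7). Not NE.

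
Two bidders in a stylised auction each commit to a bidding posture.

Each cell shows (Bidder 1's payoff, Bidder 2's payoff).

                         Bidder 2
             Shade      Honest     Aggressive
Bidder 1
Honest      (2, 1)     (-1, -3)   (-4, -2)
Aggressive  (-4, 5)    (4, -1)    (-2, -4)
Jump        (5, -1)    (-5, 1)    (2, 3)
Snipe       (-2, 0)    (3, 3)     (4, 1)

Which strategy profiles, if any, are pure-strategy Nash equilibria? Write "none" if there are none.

There is no pure-strategy Nash equilibrium.

Bidder 1 against Shade: payoffs 2, -4, 5, -2 → best response Jump.
Bidder 1 against Honest: payoffs -1, 4, -5, 3 → best response Aggressive.
Bidder 1 against Aggressive: payoffs -4, -2, 2, 4 → best response Snipe.
Bidder 2 against Honest: payoffs 1, -3, -2 → best response Shade.
Bidder 2 against Aggressive: payoffs 5, -1, -4 → best response Shade.
Bidder 2 against Jump: payoffs -1, 1, 3 → best response Aggressive.
Bidder 2 against Snipe: payoffs 0, 3, 1 → best response Honest.
No profile is a mutual best response for all players.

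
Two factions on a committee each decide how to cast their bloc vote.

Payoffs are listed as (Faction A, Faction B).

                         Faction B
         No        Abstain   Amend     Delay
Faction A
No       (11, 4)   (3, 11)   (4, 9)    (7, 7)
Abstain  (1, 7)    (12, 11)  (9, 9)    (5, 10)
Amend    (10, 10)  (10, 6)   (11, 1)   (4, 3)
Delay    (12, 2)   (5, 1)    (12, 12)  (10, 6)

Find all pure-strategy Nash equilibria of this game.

Pure-strategy Nash equilibria: (Abstain, Abstain) and (Delay, Amend)

Faction A against No: payoffs 11, 1, 10, 12 → best response Delay.
Faction A against Abstain: payoffs 3, 12, 10, 5 → best response Abstain.
Faction A against Amend: payoffs 4, 9, 11, 12 → best response Delay.
Faction A against Delay: payoffs 7, 5, 4, 10 → best response Delay.
Faction B against No: payoffs 4, 11, 9, 7 → best response Abstain.
Faction B against Abstain: payoffs 7, 11, 9, 10 → best response Abstain.
Faction B against Amend: payoffs 10, 6, 1, 3 → best response No.
Faction B against Delay: payoffs 2, 1, 12, 6 → best response Amend.
Mutual best responses: (Abstain, Abstain); (Delay, Amend).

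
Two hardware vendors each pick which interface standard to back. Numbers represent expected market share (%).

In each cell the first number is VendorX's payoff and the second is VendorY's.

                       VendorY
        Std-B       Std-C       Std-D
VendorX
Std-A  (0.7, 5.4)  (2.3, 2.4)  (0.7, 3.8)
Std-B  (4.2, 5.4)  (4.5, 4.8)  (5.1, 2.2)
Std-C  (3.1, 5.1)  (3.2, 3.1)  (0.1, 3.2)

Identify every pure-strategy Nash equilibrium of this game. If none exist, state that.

(Std-A, Std-B): VendorX can switch to Std-B (0.7 → 4.2). Not NE.
(Std-A, Std-C): VendorX can switch to Std-B (2.3 → 4.5). Not NE.
(Std-A, Std-D): VendorX can switch to Std-B (0.7 → 5.1). Not NE.
(Std-B, Std-B): VendorX gets 4.2, best alternative 3.1; VendorY gets 5.4, best alternative 4.8. No profitable deviation — NE.
(Std-B, Std-C): VendorY can switch to Std-B (4.8 → 5.4). Not NE.
(Std-B, Std-D): VendorY can switch to Std-B (2.2 → 5.4). Not NE.
(Std-C, Std-B): VendorX can switch to Std-B (3.1 → 4.2). Not NE.
(Std-C, Std-C): VendorX can switch to Std-B (3.2 → 4.5). Not NE.
(Std-C, Std-D): VendorX can switch to Std-A (0.1 → 0.7). Not NE.

Pure NE: (Std-B, Std-B)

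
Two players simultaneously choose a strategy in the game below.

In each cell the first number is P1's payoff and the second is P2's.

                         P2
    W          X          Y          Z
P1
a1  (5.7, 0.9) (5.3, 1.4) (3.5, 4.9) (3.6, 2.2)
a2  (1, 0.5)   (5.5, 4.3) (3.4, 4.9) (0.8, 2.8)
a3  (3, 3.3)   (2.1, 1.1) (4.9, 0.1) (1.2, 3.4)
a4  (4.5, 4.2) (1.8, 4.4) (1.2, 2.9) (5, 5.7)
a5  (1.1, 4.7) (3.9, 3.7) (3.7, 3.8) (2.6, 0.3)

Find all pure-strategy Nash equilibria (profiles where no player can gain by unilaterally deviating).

The unique pure-strategy Nash equilibrium is (a4, Z).

Check each profile: it is a Nash equilibrium iff no player can strictly gain by switching unilaterally.
(a1, W): P2 can switch to X (0.9 → 1.4). Not NE.
(a1, X): P1 can switch to a2 (5.3 → 5.5). Not NE.
(a1, Y): P1 can switch to a3 (3.5 → 4.9). Not NE.
(a1, Z): P1 can switch to a4 (3.6 → 5). Not NE.
(a2, W): P1 can switch to a1 (1 → 5.7). Not NE.
(a2, X): P2 can switch to Y (4.3 → 4.9). Not NE.
(a2, Y): P1 can switch to a1 (3.4 → 3.5). Not NE.
(a2, Z): P1 can switch to a1 (0.8 → 3.6). Not NE.
(a4, Z): P1 gets 5, best alternative 3.6; P2 gets 5.7, best alternative 4.4. No profitable deviation — NE.
(The remaining 11 profiles each have a profitable deviation by the same check.)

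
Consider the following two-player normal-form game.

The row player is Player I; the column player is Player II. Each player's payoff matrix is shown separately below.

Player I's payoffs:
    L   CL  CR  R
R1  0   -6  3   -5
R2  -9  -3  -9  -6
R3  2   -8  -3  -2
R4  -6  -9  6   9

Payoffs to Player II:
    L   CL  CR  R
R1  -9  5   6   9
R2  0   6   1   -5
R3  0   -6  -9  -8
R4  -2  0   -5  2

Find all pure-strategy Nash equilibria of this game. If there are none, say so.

The pure Nash equilibria are (R2, CL), (R3, L), (R4, R).

Check each profile: it is a Nash equilibrium iff no player can strictly gain by switching unilaterally.
(R1, L): Player I can switch to R3 (0 → 2). Not NE.
(R1, CL): Player I can switch to R2 (-6 → -3). Not NE.
(R1, CR): Player I can switch to R4 (3 → 6). Not NE.
(R1, R): Player I can switch to R3 (-5 → -2). Not NE.
(R2, L): Player I can switch to R1 (-9 → 0). Not NE.
(R2, CL): Player I gets -3, best alternative -6; Player II gets 6, best alternative 1. No profitable deviation — NE.
(R2, CR): Player I can switch to R1 (-9 → 3). Not NE.
(R2, R): Player I can switch to R1 (-6 → -5). Not NE.
(R3, L): Player I gets 2, best alternative 0; Player II gets 0, best alternative -6. No profitable deviation — NE.
(R3, CL): Player I can switch to R1 (-8 → -6). Not NE.
(R3, CR): Player I can switch to R1 (-3 → 3). Not NE.
(R3, R): Player I can switch to R4 (-2 → 9). Not NE.
(R4, R): Player I gets 9, best alternative -2; Player II gets 2, best alternative 0. No profitable deviation — NE.
(The remaining 3 profiles each have a profitable deviation by the same check.)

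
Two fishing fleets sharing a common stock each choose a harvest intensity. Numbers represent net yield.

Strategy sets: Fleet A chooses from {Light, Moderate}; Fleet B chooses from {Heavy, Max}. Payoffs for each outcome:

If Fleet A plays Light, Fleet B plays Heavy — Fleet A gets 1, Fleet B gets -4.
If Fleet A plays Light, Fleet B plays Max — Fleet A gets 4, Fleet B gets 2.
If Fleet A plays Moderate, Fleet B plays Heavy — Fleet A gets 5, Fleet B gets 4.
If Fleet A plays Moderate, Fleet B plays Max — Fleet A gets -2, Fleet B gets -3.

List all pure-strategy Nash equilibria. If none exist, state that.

(Light, Max); (Moderate, Heavy)

Check each profile: it is a Nash equilibrium iff no player can strictly gain by switching unilaterally.
(Light, Heavy): Fleet A can switch to Moderate (1 → 5). Not NE.
(Light, Max): Fleet A gets 4, best alternative -2; Fleet B gets 2, best alternative -4. No profitable deviation — NE.
(Moderate, Heavy): Fleet A gets 5, best alternative 1; Fleet B gets 4, best alternative -3. No profitable deviation — NE.
(Moderate, Max): Fleet A can switch to Light (-2 → 4). Not NE.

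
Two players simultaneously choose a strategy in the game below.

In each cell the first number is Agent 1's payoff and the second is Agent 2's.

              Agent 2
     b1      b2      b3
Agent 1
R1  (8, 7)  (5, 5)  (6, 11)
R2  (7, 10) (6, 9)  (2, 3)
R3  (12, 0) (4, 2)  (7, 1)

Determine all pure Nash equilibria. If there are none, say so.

There is no pure-strategy Nash equilibrium.

Mark each player's best response to every combination of opponents' strategies; a profile where every player is best-responding is a pure Nash equilibrium.
Agent 1 against b1: payoffs 8, 7, 12 → best response R3.
Agent 1 against b2: payoffs 5, 6, 4 → best response R2.
Agent 1 against b3: payoffs 6, 2, 7 → best response R3.
Agent 2 against R1: payoffs 7, 5, 11 → best response b3.
Agent 2 against R2: payoffs 10, 9, 3 → best response b1.
Agent 2 against R3: payoffs 0, 2, 1 → best response b2.
No profile is a mutual best response for all players.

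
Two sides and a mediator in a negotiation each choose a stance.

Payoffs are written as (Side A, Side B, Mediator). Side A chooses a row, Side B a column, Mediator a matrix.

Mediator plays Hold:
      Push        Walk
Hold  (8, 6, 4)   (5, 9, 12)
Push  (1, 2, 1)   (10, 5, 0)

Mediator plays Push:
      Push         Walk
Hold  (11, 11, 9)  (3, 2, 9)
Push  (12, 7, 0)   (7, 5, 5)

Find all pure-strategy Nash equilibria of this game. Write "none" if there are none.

For each player, find the best response to each opponent profile; mutual best responses are the pure NE.
Side A against (Push, Hold): payoffs 8, 1 → best response Hold.
Side A against (Push, Push): payoffs 11, 12 → best response Push.
Side A against (Walk, Hold): payoffs 5, 10 → best response Push.
Side A against (Walk, Push): payoffs 3, 7 → best response Push.
Side B against (Hold, Hold): payoffs 6, 9 → best response Walk.
Side B against (Hold, Push): payoffs 11, 2 → best response Push.
Side B against (Push, Hold): payoffs 2, 5 → best response Walk.
Side B against (Push, Push): payoffs 7, 5 → best response Push.
Mediator against (Hold, Push): payoffs 4, 9 → best response Push.
Mediator against (Hold, Walk): payoffs 12, 9 → best response Hold.
Mediator against (Push, Push): payoffs 1, 0 → best response Hold.
Mediator against (Push, Walk): payoffs 0, 5 → best response Push.
No profile is a mutual best response for all players.

none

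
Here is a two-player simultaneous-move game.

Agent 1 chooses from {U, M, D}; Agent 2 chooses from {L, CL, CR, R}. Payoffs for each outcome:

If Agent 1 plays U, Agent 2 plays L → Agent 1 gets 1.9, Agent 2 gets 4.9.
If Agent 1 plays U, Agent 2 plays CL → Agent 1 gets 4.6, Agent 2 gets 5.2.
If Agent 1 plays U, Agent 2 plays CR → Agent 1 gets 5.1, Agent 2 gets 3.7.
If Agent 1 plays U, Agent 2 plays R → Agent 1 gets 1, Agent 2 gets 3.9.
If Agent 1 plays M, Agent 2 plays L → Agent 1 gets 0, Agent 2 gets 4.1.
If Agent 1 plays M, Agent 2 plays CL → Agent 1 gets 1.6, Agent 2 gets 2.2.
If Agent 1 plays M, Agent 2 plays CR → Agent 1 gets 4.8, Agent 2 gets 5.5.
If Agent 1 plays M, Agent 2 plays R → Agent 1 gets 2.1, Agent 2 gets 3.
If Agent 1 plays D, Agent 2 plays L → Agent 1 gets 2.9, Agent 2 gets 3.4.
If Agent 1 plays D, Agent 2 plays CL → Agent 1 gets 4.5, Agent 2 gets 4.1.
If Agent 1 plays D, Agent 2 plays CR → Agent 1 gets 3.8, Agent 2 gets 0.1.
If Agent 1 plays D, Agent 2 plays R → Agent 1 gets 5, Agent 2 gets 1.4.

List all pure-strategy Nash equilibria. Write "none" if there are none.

Agent 1 against L: payoffs 1.9, 0, 2.9 → best response D.
Agent 1 against CL: payoffs 4.6, 1.6, 4.5 → best response U.
Agent 1 against CR: payoffs 5.1, 4.8, 3.8 → best response U.
Agent 1 against R: payoffs 1, 2.1, 5 → best response D.
Agent 2 against U: payoffs 4.9, 5.2, 3.7, 3.9 → best response CL.
Agent 2 against M: payoffs 4.1, 2.2, 5.5, 3 → best response CR.
Agent 2 against D: payoffs 3.4, 4.1, 0.1, 1.4 → best response CL.
Mutual best responses: (U, CL).

(U, CL)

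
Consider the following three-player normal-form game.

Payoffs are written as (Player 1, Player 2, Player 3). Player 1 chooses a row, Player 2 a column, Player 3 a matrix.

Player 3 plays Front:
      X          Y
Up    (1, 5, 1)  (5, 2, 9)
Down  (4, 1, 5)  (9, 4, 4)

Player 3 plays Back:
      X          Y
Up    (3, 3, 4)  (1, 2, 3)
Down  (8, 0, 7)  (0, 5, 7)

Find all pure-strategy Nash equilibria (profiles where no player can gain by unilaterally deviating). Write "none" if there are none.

Player 1 against (X, Front): payoffs 1, 4 → best response Down.
Player 1 against (X, Back): payoffs 3, 8 → best response Down.
Player 1 against (Y, Front): payoffs 5, 9 → best response Down.
Player 1 against (Y, Back): payoffs 1, 0 → best response Up.
Player 2 against (Up, Front): payoffs 5, 2 → best response X.
Player 2 against (Up, Back): payoffs 3, 2 → best response X.
Player 2 against (Down, Front): payoffs 1, 4 → best response Y.
Player 2 against (Down, Back): payoffs 0, 5 → best response Y.
Player 3 against (Up, X): payoffs 1, 4 → best response Back.
Player 3 against (Up, Y): payoffs 9, 3 → best response Front.
Player 3 against (Down, X): payoffs 5, 7 → best response Back.
Player 3 against (Down, Y): payoffs 4, 7 → best response Back.
No profile is a mutual best response for all players.

This game has no pure Nash equilibrium.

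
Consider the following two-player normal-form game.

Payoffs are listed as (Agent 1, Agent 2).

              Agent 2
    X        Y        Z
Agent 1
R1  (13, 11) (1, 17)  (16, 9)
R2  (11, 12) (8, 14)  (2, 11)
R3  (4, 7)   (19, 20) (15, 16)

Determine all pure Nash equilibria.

(R1, X): Agent 2 can switch to Y (11 → 17). Not NE.
(R1, Y): Agent 1 can switch to R2 (1 → 8). Not NE.
(R1, Z): Agent 2 can switch to X (9 → 11). Not NE.
(R2, X): Agent 1 can switch to R1 (11 → 13). Not NE.
(R2, Y): Agent 1 can switch to R3 (8 → 19). Not NE.
(R2, Z): Agent 1 can switch to R1 (2 → 16). Not NE.
(R3, X): Agent 1 can switch to R1 (4 → 13). Not NE.
(R3, Y): Agent 1 gets 19, best alternative 8; Agent 2 gets 20, best alternative 16. No profitable deviation — NE.
(R3, Z): Agent 1 can switch to R1 (15 → 16). Not NE.

(R3, Y)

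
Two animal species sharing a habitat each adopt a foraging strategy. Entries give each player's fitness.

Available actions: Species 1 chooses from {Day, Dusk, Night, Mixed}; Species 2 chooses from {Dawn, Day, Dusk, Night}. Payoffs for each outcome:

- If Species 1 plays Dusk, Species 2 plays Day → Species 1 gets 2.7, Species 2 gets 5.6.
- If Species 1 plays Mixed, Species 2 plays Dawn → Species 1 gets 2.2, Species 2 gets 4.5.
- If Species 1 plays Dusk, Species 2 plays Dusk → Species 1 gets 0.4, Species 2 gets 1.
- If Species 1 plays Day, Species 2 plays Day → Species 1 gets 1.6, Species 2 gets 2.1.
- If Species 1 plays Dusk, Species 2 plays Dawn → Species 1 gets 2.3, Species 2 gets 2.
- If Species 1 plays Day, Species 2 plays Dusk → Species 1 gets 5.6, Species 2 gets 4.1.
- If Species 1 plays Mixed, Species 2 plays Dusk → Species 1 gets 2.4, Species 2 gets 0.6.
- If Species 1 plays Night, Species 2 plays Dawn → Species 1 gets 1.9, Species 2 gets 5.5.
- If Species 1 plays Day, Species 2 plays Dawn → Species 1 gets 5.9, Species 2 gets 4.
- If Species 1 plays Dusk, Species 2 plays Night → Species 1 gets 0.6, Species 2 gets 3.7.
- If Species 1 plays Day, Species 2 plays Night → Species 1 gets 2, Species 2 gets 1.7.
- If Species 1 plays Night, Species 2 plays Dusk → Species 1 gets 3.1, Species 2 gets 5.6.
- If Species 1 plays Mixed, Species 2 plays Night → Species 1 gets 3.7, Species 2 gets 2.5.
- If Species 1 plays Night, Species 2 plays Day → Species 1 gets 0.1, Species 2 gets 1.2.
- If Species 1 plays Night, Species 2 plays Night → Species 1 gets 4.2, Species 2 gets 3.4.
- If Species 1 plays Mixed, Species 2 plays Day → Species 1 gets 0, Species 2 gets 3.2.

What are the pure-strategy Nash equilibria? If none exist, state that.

Species 1 against Dawn: payoffs 5.9, 2.3, 1.9, 2.2 → best response Day.
Species 1 against Day: payoffs 1.6, 2.7, 0.1, 0 → best response Dusk.
Species 1 against Dusk: payoffs 5.6, 0.4, 3.1, 2.4 → best response Day.
Species 1 against Night: payoffs 2, 0.6, 4.2, 3.7 → best response Night.
Species 2 against Day: payoffs 4, 2.1, 4.1, 1.7 → best response Dusk.
Species 2 against Dusk: payoffs 2, 5.6, 1, 3.7 → best response Day.
Species 2 against Night: payoffs 5.5, 1.2, 5.6, 3.4 → best response Dusk.
Species 2 against Mixed: payoffs 4.5, 3.2, 0.6, 2.5 → best response Dawn.
Mutual best responses: (Day, Dusk); (Dusk, Day).

(Day, Dusk) and (Dusk, Day)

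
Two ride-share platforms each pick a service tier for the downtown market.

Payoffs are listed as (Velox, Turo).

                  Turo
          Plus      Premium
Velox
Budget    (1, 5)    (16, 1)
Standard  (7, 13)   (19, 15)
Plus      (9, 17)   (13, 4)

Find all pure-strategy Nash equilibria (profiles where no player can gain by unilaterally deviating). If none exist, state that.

(Standard, Premium), (Plus, Plus)

(Budget, Plus): Velox can switch to Standard (1 → 7). Not NE.
(Budget, Premium): Velox can switch to Standard (16 → 19). Not NE.
(Standard, Plus): Velox can switch to Plus (7 → 9). Not NE.
(Standard, Premium): Velox gets 19, best alternative 16; Turo gets 15, best alternative 13. No profitable deviation — NE.
(Plus, Plus): Velox gets 9, best alternative 7; Turo gets 17, best alternative 4. No profitable deviation — NE.
(Plus, Premium): Velox can switch to Budget (13 → 16). Not NE.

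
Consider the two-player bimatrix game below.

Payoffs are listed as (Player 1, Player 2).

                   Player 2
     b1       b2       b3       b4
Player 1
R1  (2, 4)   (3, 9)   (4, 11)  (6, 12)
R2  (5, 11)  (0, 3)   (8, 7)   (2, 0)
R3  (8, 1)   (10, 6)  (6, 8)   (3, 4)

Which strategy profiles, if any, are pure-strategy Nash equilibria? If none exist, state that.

(R1, b4)

Check each profile: it is a Nash equilibrium iff no player can strictly gain by switching unilaterally.
(R1, b1): Player 1 can switch to R2 (2 → 5). Not NE.
(R1, b2): Player 1 can switch to R3 (3 → 10). Not NE.
(R1, b3): Player 1 can switch to R2 (4 → 8). Not NE.
(R1, b4): Player 1 gets 6, best alternative 3; Player 2 gets 12, best alternative 11. No profitable deviation — NE.
(R2, b1): Player 1 can switch to R3 (5 → 8). Not NE.
(R2, b2): Player 1 can switch to R1 (0 → 3). Not NE.
(R2, b3): Player 2 can switch to b1 (7 → 11). Not NE.
(R2, b4): Player 1 can switch to R1 (2 → 6). Not NE.
(R3, b1): Player 2 can switch to b2 (1 → 6). Not NE.
(The remaining 3 profiles each have a profitable deviation by the same check.)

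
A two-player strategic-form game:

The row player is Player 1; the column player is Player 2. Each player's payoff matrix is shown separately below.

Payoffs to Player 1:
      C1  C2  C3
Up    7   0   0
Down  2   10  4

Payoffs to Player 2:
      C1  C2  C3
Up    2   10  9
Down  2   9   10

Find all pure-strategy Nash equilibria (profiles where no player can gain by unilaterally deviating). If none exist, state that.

(Up, C1): Player 2 can switch to C2 (2 → 10). Not NE.
(Up, C2): Player 1 can switch to Down (0 → 10). Not NE.
(Up, C3): Player 1 can switch to Down (0 → 4). Not NE.
(Down, C1): Player 1 can switch to Up (2 → 7). Not NE.
(Down, C2): Player 2 can switch to C3 (9 → 10). Not NE.
(Down, C3): Player 1 gets 4, best alternative 0; Player 2 gets 10, best alternative 9. No profitable deviation — NE.

Pure NE: (Down, C3)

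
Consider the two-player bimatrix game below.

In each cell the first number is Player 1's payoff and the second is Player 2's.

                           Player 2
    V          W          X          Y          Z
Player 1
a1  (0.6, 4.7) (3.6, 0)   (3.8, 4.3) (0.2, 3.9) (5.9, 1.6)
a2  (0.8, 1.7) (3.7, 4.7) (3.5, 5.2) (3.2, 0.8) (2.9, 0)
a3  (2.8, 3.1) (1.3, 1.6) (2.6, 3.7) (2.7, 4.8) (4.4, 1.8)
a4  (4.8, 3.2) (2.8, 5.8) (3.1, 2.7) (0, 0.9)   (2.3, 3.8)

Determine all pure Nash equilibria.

There is no pure-strategy Nash equilibrium.

For each player, find the best response to each opponent profile; mutual best responses are the pure NE.
Player 1 against V: payoffs 0.6, 0.8, 2.8, 4.8 → best response a4.
Player 1 against W: payoffs 3.6, 3.7, 1.3, 2.8 → best response a2.
Player 1 against X: payoffs 3.8, 3.5, 2.6, 3.1 → best response a1.
Player 1 against Y: payoffs 0.2, 3.2, 2.7, 0 → best response a2.
Player 1 against Z: payoffs 5.9, 2.9, 4.4, 2.3 → best response a1.
Player 2 against a1: payoffs 4.7, 0, 4.3, 3.9, 1.6 → best response V.
Player 2 against a2: payoffs 1.7, 4.7, 5.2, 0.8, 0 → best response X.
Player 2 against a3: payoffs 3.1, 1.6, 3.7, 4.8, 1.8 → best response Y.
Player 2 against a4: payoffs 3.2, 5.8, 2.7, 0.9, 3.8 → best response W.
No profile is a mutual best response for all players.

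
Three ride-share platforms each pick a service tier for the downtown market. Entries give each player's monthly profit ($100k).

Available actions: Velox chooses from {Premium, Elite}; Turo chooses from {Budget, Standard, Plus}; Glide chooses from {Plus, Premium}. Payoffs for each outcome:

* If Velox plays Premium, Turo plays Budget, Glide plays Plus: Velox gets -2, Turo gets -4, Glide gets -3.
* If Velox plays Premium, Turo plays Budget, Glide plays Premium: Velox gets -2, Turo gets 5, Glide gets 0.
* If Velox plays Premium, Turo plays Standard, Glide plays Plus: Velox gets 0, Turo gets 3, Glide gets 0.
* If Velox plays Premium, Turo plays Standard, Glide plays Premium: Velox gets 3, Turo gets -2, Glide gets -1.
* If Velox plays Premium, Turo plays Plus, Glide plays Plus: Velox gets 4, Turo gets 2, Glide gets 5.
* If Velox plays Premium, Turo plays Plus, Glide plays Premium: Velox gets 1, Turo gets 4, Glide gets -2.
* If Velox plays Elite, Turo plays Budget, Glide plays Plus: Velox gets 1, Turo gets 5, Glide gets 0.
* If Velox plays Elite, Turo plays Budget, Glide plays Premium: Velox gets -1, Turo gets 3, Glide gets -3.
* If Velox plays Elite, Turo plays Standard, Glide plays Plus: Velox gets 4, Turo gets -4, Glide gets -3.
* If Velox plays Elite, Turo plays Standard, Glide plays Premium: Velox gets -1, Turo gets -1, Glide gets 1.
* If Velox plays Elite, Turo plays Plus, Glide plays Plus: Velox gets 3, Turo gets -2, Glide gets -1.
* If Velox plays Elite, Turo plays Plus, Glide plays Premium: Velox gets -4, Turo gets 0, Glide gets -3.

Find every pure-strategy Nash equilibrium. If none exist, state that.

For each strategy profile, look for a profitable unilateral deviation.
(Premium, Budget, Plus): Velox can switch to Elite (-2 → 1). Not NE.
(Premium, Budget, Premium): Velox can switch to Elite (-2 → -1). Not NE.
(Premium, Standard, Plus): Velox can switch to Elite (0 → 4). Not NE.
(Premium, Standard, Premium): Turo can switch to Budget (-2 → 5). Not NE.
(Premium, Plus, Plus): Turo can switch to Standard (2 → 3). Not NE.
(Premium, Plus, Premium): Turo can switch to Budget (4 → 5). Not NE.
(Elite, Budget, Plus): Velox gets 1, best alternative -2; Turo gets 5, best alternative -2; Glide gets 0, best alternative -3. No profitable deviation — NE.
(Elite, Budget, Premium): Glide can switch to Plus (-3 → 0). Not NE.
(Elite, Standard, Plus): Turo can switch to Budget (-4 → 5). Not NE.
(The remaining 3 profiles each have a profitable deviation by the same check.)

The unique pure-strategy Nash equilibrium is (Elite, Budget, Plus).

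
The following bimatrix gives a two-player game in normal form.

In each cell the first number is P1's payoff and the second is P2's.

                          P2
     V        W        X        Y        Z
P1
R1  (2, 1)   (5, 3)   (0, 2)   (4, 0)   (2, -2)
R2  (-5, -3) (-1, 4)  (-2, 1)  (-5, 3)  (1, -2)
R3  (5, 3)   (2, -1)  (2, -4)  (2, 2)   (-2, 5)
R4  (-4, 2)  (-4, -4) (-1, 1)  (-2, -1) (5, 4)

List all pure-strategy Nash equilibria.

The pure Nash equilibria are (R1, W); (R4, Z).

P1 against V: payoffs 2, -5, 5, -4 → best response R3.
P1 against W: payoffs 5, -1, 2, -4 → best response R1.
P1 against X: payoffs 0, -2, 2, -1 → best response R3.
P1 against Y: payoffs 4, -5, 2, -2 → best response R1.
P1 against Z: payoffs 2, 1, -2, 5 → best response R4.
P2 against R1: payoffs 1, 3, 2, 0, -2 → best response W.
P2 against R2: payoffs -3, 4, 1, 3, -2 → best response W.
P2 against R3: payoffs 3, -1, -4, 2, 5 → best response Z.
P2 against R4: payoffs 2, -4, 1, -1, 4 → best response Z.
Mutual best responses: (R1, W); (R4, Z).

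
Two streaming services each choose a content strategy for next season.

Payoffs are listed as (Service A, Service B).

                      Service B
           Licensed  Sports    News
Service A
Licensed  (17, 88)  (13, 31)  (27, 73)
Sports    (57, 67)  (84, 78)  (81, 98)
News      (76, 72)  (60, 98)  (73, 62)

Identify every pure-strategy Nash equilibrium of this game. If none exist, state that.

Pure NE: (Sports, News)

(Licensed, Licensed): Service A can switch to Sports (17 → 57). Not NE.
(Licensed, Sports): Service A can switch to Sports (13 → 84). Not NE.
(Licensed, News): Service A can switch to Sports (27 → 81). Not NE.
(Sports, Licensed): Service A can switch to News (57 → 76). Not NE.
(Sports, Sports): Service B can switch to News (78 → 98). Not NE.
(Sports, News): Service A gets 81, best alternative 73; Service B gets 98, best alternative 78. No profitable deviation — NE.
(News, Licensed): Service B can switch to Sports (72 → 98). Not NE.
(News, Sports): Service A can switch to Sports (60 → 84). Not NE.
(News, News): Service A can switch to Sports (73 → 81). Not NE.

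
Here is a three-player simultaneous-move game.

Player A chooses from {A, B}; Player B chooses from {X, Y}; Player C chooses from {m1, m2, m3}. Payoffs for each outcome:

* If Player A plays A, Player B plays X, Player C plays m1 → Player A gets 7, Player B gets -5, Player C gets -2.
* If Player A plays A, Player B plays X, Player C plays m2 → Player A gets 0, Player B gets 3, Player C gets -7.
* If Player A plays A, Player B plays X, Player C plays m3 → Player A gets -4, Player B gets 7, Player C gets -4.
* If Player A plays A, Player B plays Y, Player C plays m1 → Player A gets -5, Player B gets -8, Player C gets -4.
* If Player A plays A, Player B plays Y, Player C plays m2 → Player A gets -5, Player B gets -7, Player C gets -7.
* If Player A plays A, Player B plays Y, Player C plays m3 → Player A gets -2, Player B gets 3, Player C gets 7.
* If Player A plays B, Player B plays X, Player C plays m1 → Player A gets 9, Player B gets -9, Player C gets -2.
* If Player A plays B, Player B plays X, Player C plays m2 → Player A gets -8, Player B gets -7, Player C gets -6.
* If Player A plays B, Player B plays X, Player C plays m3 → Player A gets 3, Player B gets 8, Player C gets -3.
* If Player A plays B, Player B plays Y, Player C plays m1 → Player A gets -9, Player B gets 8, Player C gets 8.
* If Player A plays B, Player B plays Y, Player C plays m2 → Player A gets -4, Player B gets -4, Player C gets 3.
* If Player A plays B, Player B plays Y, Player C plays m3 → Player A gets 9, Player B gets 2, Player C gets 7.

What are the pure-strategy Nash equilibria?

none

Player A against (X, m1): payoffs 7, 9 → best response B.
Player A against (X, m2): payoffs 0, -8 → best response A.
Player A against (X, m3): payoffs -4, 3 → best response B.
Player A against (Y, m1): payoffs -5, -9 → best response A.
Player A against (Y, m2): payoffs -5, -4 → best response B.
Player A against (Y, m3): payoffs -2, 9 → best response B.
Player B against (A, m1): payoffs -5, -8 → best response X.
Player B against (A, m2): payoffs 3, -7 → best response X.
Player B against (A, m3): payoffs 7, 3 → best response X.
Player B against (B, m1): payoffs -9, 8 → best response Y.
Player B against (B, m2): payoffs -7, -4 → best response Y.
Player B against (B, m3): payoffs 8, 2 → best response X.
Player C against (A, X): payoffs -2, -7, -4 → best response m1.
Player C against (A, Y): payoffs -4, -7, 7 → best response m3.
Player C against (B, X): payoffs -2, -6, -3 → best response m1.
Player C against (B, Y): payoffs 8, 3, 7 → best response m1.
No profile is a mutual best response for all players.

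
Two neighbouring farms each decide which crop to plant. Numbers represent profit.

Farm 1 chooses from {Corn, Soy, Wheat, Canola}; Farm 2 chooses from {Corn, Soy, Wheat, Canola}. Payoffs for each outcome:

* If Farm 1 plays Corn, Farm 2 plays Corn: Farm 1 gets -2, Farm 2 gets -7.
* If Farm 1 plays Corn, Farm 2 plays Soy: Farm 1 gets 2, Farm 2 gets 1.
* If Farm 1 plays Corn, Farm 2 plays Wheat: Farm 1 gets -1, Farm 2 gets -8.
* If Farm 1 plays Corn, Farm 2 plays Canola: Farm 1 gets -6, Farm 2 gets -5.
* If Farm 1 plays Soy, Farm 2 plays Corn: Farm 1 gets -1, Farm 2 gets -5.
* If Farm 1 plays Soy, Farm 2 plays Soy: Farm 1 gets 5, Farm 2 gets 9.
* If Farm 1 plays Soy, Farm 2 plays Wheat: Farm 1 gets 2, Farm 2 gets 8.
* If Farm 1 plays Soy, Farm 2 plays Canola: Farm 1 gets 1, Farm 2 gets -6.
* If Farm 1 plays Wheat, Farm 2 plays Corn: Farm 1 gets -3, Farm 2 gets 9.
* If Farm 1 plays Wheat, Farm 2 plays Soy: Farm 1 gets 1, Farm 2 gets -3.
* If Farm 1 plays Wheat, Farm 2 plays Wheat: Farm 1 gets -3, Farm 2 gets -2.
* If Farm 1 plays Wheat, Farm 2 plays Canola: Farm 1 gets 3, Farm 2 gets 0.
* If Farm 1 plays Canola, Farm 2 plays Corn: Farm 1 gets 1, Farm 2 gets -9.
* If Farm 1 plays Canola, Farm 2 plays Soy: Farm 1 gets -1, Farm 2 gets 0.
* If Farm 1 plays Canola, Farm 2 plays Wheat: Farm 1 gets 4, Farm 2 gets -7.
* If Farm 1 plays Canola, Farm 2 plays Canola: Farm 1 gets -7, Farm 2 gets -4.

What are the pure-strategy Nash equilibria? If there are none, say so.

The unique pure-strategy Nash equilibrium is (Soy, Soy).

For each strategy profile, look for a profitable unilateral deviation.
(Corn, Corn): Farm 1 can switch to Soy (-2 → -1). Not NE.
(Corn, Soy): Farm 1 can switch to Soy (2 → 5). Not NE.
(Corn, Wheat): Farm 1 can switch to Soy (-1 → 2). Not NE.
(Corn, Canola): Farm 1 can switch to Soy (-6 → 1). Not NE.
(Soy, Corn): Farm 1 can switch to Canola (-1 → 1). Not NE.
(Soy, Soy): Farm 1 gets 5, best alternative 2; Farm 2 gets 9, best alternative 8. No profitable deviation — NE.
(Soy, Wheat): Farm 1 can switch to Canola (2 → 4). Not NE.
(Soy, Canola): Farm 1 can switch to Wheat (1 → 3). Not NE.
(Wheat, Corn): Farm 1 can switch to Corn (-3 → -2). Not NE.
(The remaining 7 profiles each have a profitable deviation by the same check.)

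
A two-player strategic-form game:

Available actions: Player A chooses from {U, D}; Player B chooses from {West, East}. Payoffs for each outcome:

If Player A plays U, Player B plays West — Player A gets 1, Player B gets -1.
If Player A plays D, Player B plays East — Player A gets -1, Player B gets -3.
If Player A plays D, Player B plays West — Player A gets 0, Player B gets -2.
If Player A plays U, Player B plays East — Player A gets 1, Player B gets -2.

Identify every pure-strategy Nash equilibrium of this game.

(U, West): Player A gets 1, best alternative 0; Player B gets -1, best alternative -2. No profitable deviation — NE.
(U, East): Player B can switch to West (-2 → -1). Not NE.
(D, West): Player A can switch to U (0 → 1). Not NE.
(D, East): Player A can switch to U (-1 → 1). Not NE.

The unique pure-strategy Nash equilibrium is (U, West).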